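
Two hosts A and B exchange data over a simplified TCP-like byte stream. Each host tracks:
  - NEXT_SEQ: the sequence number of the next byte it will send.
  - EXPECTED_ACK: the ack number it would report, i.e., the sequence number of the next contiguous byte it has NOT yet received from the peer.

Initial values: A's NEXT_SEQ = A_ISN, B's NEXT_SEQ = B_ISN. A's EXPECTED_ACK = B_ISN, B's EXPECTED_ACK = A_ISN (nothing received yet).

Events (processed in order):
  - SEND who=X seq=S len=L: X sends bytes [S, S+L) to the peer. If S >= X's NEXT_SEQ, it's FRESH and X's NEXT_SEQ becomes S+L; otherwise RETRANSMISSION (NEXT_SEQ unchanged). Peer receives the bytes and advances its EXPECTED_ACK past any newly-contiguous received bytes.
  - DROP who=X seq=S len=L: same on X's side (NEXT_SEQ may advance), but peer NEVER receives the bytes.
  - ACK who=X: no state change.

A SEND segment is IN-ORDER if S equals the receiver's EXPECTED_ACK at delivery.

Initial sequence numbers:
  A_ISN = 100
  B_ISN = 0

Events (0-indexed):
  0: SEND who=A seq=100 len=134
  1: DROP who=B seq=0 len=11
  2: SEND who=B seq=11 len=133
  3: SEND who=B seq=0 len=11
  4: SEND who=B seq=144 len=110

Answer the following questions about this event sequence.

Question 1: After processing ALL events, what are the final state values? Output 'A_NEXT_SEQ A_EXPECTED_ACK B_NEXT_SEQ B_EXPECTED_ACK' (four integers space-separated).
After event 0: A_seq=234 A_ack=0 B_seq=0 B_ack=234
After event 1: A_seq=234 A_ack=0 B_seq=11 B_ack=234
After event 2: A_seq=234 A_ack=0 B_seq=144 B_ack=234
After event 3: A_seq=234 A_ack=144 B_seq=144 B_ack=234
After event 4: A_seq=234 A_ack=254 B_seq=254 B_ack=234

Answer: 234 254 254 234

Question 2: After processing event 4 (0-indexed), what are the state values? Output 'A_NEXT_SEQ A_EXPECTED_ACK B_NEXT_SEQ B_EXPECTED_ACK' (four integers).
After event 0: A_seq=234 A_ack=0 B_seq=0 B_ack=234
After event 1: A_seq=234 A_ack=0 B_seq=11 B_ack=234
After event 2: A_seq=234 A_ack=0 B_seq=144 B_ack=234
After event 3: A_seq=234 A_ack=144 B_seq=144 B_ack=234
After event 4: A_seq=234 A_ack=254 B_seq=254 B_ack=234

234 254 254 234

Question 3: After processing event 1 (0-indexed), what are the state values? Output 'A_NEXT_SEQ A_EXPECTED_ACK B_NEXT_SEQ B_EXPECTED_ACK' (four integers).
After event 0: A_seq=234 A_ack=0 B_seq=0 B_ack=234
After event 1: A_seq=234 A_ack=0 B_seq=11 B_ack=234

234 0 11 234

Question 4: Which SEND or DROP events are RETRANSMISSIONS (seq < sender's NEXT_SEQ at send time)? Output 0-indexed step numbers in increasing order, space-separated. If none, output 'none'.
Answer: 3

Derivation:
Step 0: SEND seq=100 -> fresh
Step 1: DROP seq=0 -> fresh
Step 2: SEND seq=11 -> fresh
Step 3: SEND seq=0 -> retransmit
Step 4: SEND seq=144 -> fresh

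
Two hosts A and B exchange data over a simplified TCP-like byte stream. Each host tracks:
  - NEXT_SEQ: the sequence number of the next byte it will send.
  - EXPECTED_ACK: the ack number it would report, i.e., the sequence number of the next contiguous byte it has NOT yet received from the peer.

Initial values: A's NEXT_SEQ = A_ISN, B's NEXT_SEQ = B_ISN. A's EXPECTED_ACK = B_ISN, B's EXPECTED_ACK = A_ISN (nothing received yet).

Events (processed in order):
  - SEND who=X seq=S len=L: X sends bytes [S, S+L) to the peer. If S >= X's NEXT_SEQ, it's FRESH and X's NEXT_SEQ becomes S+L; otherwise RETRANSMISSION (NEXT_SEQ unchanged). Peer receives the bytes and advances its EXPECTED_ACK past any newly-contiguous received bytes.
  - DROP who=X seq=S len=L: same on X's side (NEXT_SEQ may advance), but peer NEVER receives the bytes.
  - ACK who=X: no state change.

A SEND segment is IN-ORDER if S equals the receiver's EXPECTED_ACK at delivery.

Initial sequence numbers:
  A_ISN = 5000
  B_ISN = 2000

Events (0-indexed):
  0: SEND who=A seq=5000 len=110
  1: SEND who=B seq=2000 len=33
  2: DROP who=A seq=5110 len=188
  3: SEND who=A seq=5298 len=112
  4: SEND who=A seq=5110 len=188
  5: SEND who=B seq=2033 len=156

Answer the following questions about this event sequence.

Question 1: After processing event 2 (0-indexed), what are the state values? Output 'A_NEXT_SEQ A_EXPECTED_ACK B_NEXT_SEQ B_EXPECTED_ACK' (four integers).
After event 0: A_seq=5110 A_ack=2000 B_seq=2000 B_ack=5110
After event 1: A_seq=5110 A_ack=2033 B_seq=2033 B_ack=5110
After event 2: A_seq=5298 A_ack=2033 B_seq=2033 B_ack=5110

5298 2033 2033 5110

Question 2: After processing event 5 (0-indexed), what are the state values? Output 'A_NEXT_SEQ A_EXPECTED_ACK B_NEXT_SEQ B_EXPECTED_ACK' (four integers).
After event 0: A_seq=5110 A_ack=2000 B_seq=2000 B_ack=5110
After event 1: A_seq=5110 A_ack=2033 B_seq=2033 B_ack=5110
After event 2: A_seq=5298 A_ack=2033 B_seq=2033 B_ack=5110
After event 3: A_seq=5410 A_ack=2033 B_seq=2033 B_ack=5110
After event 4: A_seq=5410 A_ack=2033 B_seq=2033 B_ack=5410
After event 5: A_seq=5410 A_ack=2189 B_seq=2189 B_ack=5410

5410 2189 2189 5410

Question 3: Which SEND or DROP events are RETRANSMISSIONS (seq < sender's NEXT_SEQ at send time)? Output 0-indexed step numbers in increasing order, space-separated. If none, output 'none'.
Answer: 4

Derivation:
Step 0: SEND seq=5000 -> fresh
Step 1: SEND seq=2000 -> fresh
Step 2: DROP seq=5110 -> fresh
Step 3: SEND seq=5298 -> fresh
Step 4: SEND seq=5110 -> retransmit
Step 5: SEND seq=2033 -> fresh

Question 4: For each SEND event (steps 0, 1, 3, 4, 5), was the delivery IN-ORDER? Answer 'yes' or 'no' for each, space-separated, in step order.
Answer: yes yes no yes yes

Derivation:
Step 0: SEND seq=5000 -> in-order
Step 1: SEND seq=2000 -> in-order
Step 3: SEND seq=5298 -> out-of-order
Step 4: SEND seq=5110 -> in-order
Step 5: SEND seq=2033 -> in-order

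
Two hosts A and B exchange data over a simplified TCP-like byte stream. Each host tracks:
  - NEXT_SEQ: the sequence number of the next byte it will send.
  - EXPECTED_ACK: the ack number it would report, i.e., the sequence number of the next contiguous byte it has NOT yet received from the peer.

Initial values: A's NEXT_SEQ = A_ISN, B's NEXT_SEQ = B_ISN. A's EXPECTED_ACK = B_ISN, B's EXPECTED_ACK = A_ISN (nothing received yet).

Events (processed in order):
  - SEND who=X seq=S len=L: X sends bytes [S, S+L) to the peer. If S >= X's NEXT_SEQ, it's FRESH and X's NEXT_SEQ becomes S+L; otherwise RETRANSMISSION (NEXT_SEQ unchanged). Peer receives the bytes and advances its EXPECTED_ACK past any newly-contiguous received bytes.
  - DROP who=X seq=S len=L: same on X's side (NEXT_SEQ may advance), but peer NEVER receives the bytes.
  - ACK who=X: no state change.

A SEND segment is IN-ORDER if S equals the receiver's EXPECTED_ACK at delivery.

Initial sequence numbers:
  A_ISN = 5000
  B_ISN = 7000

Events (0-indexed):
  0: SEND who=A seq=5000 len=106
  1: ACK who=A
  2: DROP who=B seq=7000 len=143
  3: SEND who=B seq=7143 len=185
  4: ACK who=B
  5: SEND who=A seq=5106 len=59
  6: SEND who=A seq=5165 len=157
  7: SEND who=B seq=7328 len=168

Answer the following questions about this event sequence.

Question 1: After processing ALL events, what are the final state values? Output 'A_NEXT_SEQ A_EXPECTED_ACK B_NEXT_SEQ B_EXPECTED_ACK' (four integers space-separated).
After event 0: A_seq=5106 A_ack=7000 B_seq=7000 B_ack=5106
After event 1: A_seq=5106 A_ack=7000 B_seq=7000 B_ack=5106
After event 2: A_seq=5106 A_ack=7000 B_seq=7143 B_ack=5106
After event 3: A_seq=5106 A_ack=7000 B_seq=7328 B_ack=5106
After event 4: A_seq=5106 A_ack=7000 B_seq=7328 B_ack=5106
After event 5: A_seq=5165 A_ack=7000 B_seq=7328 B_ack=5165
After event 6: A_seq=5322 A_ack=7000 B_seq=7328 B_ack=5322
After event 7: A_seq=5322 A_ack=7000 B_seq=7496 B_ack=5322

Answer: 5322 7000 7496 5322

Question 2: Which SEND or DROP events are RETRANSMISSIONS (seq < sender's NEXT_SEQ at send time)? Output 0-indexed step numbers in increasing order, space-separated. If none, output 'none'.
Answer: none

Derivation:
Step 0: SEND seq=5000 -> fresh
Step 2: DROP seq=7000 -> fresh
Step 3: SEND seq=7143 -> fresh
Step 5: SEND seq=5106 -> fresh
Step 6: SEND seq=5165 -> fresh
Step 7: SEND seq=7328 -> fresh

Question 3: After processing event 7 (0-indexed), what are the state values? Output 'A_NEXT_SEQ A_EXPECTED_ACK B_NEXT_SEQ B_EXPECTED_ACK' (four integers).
After event 0: A_seq=5106 A_ack=7000 B_seq=7000 B_ack=5106
After event 1: A_seq=5106 A_ack=7000 B_seq=7000 B_ack=5106
After event 2: A_seq=5106 A_ack=7000 B_seq=7143 B_ack=5106
After event 3: A_seq=5106 A_ack=7000 B_seq=7328 B_ack=5106
After event 4: A_seq=5106 A_ack=7000 B_seq=7328 B_ack=5106
After event 5: A_seq=5165 A_ack=7000 B_seq=7328 B_ack=5165
After event 6: A_seq=5322 A_ack=7000 B_seq=7328 B_ack=5322
After event 7: A_seq=5322 A_ack=7000 B_seq=7496 B_ack=5322

5322 7000 7496 5322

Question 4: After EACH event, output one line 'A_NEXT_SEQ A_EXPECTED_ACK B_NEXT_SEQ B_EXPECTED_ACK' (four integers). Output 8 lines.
5106 7000 7000 5106
5106 7000 7000 5106
5106 7000 7143 5106
5106 7000 7328 5106
5106 7000 7328 5106
5165 7000 7328 5165
5322 7000 7328 5322
5322 7000 7496 5322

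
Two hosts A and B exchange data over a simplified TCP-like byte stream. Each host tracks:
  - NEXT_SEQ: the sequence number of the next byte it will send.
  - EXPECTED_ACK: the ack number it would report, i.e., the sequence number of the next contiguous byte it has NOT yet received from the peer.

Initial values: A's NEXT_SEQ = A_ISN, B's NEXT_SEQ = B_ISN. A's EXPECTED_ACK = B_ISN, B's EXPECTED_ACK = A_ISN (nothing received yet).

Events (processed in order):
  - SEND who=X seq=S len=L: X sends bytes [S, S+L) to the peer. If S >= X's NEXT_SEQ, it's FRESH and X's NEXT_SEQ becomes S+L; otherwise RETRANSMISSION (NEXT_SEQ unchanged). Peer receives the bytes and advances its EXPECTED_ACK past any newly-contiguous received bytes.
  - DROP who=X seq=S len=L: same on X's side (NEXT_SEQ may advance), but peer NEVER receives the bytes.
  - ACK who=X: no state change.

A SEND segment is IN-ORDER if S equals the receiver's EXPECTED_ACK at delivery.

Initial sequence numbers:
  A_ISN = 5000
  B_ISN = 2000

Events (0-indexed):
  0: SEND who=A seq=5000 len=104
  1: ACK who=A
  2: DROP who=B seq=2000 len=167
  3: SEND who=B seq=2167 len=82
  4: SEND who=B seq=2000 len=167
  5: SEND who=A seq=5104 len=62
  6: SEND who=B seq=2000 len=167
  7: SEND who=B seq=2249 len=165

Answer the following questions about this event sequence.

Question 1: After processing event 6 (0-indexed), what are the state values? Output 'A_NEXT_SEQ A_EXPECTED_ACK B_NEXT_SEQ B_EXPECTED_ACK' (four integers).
After event 0: A_seq=5104 A_ack=2000 B_seq=2000 B_ack=5104
After event 1: A_seq=5104 A_ack=2000 B_seq=2000 B_ack=5104
After event 2: A_seq=5104 A_ack=2000 B_seq=2167 B_ack=5104
After event 3: A_seq=5104 A_ack=2000 B_seq=2249 B_ack=5104
After event 4: A_seq=5104 A_ack=2249 B_seq=2249 B_ack=5104
After event 5: A_seq=5166 A_ack=2249 B_seq=2249 B_ack=5166
After event 6: A_seq=5166 A_ack=2249 B_seq=2249 B_ack=5166

5166 2249 2249 5166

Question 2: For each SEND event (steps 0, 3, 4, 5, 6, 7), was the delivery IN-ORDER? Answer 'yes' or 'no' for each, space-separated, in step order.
Answer: yes no yes yes no yes

Derivation:
Step 0: SEND seq=5000 -> in-order
Step 3: SEND seq=2167 -> out-of-order
Step 4: SEND seq=2000 -> in-order
Step 5: SEND seq=5104 -> in-order
Step 6: SEND seq=2000 -> out-of-order
Step 7: SEND seq=2249 -> in-order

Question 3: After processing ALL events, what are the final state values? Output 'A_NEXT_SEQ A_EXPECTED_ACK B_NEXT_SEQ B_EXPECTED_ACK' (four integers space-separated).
After event 0: A_seq=5104 A_ack=2000 B_seq=2000 B_ack=5104
After event 1: A_seq=5104 A_ack=2000 B_seq=2000 B_ack=5104
After event 2: A_seq=5104 A_ack=2000 B_seq=2167 B_ack=5104
After event 3: A_seq=5104 A_ack=2000 B_seq=2249 B_ack=5104
After event 4: A_seq=5104 A_ack=2249 B_seq=2249 B_ack=5104
After event 5: A_seq=5166 A_ack=2249 B_seq=2249 B_ack=5166
After event 6: A_seq=5166 A_ack=2249 B_seq=2249 B_ack=5166
After event 7: A_seq=5166 A_ack=2414 B_seq=2414 B_ack=5166

Answer: 5166 2414 2414 5166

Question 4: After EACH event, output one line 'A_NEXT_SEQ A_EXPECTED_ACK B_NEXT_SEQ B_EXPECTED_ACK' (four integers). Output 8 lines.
5104 2000 2000 5104
5104 2000 2000 5104
5104 2000 2167 5104
5104 2000 2249 5104
5104 2249 2249 5104
5166 2249 2249 5166
5166 2249 2249 5166
5166 2414 2414 5166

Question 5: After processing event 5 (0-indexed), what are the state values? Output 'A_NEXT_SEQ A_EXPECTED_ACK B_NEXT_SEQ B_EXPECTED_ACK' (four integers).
After event 0: A_seq=5104 A_ack=2000 B_seq=2000 B_ack=5104
After event 1: A_seq=5104 A_ack=2000 B_seq=2000 B_ack=5104
After event 2: A_seq=5104 A_ack=2000 B_seq=2167 B_ack=5104
After event 3: A_seq=5104 A_ack=2000 B_seq=2249 B_ack=5104
After event 4: A_seq=5104 A_ack=2249 B_seq=2249 B_ack=5104
After event 5: A_seq=5166 A_ack=2249 B_seq=2249 B_ack=5166

5166 2249 2249 5166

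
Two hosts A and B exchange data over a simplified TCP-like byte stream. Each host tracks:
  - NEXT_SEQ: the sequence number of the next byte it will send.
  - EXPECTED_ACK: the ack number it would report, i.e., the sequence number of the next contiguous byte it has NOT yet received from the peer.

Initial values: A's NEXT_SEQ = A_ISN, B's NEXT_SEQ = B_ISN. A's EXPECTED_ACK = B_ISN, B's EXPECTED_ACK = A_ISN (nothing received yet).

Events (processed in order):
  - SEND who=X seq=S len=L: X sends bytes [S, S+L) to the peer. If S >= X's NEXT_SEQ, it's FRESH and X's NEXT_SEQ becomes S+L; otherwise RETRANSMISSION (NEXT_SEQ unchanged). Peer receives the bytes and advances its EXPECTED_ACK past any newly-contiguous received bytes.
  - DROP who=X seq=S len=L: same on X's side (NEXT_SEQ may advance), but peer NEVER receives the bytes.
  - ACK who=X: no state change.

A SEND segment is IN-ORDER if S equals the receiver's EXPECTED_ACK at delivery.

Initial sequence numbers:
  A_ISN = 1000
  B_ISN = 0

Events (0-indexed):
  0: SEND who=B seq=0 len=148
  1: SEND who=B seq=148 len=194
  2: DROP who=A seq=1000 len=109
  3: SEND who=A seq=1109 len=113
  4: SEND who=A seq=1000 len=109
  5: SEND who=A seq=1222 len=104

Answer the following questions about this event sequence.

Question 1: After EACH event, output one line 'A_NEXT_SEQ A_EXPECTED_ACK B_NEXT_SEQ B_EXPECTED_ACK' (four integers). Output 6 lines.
1000 148 148 1000
1000 342 342 1000
1109 342 342 1000
1222 342 342 1000
1222 342 342 1222
1326 342 342 1326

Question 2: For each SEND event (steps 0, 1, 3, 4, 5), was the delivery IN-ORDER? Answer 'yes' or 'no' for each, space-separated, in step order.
Step 0: SEND seq=0 -> in-order
Step 1: SEND seq=148 -> in-order
Step 3: SEND seq=1109 -> out-of-order
Step 4: SEND seq=1000 -> in-order
Step 5: SEND seq=1222 -> in-order

Answer: yes yes no yes yes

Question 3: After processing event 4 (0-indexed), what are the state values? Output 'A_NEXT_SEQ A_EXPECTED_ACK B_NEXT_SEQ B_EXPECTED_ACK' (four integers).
After event 0: A_seq=1000 A_ack=148 B_seq=148 B_ack=1000
After event 1: A_seq=1000 A_ack=342 B_seq=342 B_ack=1000
After event 2: A_seq=1109 A_ack=342 B_seq=342 B_ack=1000
After event 3: A_seq=1222 A_ack=342 B_seq=342 B_ack=1000
After event 4: A_seq=1222 A_ack=342 B_seq=342 B_ack=1222

1222 342 342 1222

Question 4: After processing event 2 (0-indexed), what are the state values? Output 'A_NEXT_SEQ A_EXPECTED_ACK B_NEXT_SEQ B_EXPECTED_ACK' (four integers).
After event 0: A_seq=1000 A_ack=148 B_seq=148 B_ack=1000
After event 1: A_seq=1000 A_ack=342 B_seq=342 B_ack=1000
After event 2: A_seq=1109 A_ack=342 B_seq=342 B_ack=1000

1109 342 342 1000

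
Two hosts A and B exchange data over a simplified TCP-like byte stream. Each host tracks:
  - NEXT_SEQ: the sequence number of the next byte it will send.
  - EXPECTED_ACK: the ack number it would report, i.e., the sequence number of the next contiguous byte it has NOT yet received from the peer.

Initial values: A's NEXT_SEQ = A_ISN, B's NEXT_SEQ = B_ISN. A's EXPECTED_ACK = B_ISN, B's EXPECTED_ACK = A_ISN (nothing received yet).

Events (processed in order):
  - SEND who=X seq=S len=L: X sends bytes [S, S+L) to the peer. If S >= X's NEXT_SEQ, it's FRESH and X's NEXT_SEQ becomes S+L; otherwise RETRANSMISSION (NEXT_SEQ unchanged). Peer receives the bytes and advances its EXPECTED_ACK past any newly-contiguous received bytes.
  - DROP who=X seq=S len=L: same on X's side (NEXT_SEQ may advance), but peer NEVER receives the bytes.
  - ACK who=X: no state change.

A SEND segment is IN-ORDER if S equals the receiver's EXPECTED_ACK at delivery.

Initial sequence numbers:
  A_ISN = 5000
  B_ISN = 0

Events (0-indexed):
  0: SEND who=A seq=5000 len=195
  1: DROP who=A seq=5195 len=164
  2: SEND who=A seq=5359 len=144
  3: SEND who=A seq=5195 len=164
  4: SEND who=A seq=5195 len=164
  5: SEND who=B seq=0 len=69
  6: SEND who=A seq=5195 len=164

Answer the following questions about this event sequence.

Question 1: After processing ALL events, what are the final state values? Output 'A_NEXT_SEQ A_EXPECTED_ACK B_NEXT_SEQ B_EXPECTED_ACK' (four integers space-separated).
Answer: 5503 69 69 5503

Derivation:
After event 0: A_seq=5195 A_ack=0 B_seq=0 B_ack=5195
After event 1: A_seq=5359 A_ack=0 B_seq=0 B_ack=5195
After event 2: A_seq=5503 A_ack=0 B_seq=0 B_ack=5195
After event 3: A_seq=5503 A_ack=0 B_seq=0 B_ack=5503
After event 4: A_seq=5503 A_ack=0 B_seq=0 B_ack=5503
After event 5: A_seq=5503 A_ack=69 B_seq=69 B_ack=5503
After event 6: A_seq=5503 A_ack=69 B_seq=69 B_ack=5503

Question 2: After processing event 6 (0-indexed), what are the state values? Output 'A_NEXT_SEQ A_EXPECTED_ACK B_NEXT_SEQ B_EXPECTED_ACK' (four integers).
After event 0: A_seq=5195 A_ack=0 B_seq=0 B_ack=5195
After event 1: A_seq=5359 A_ack=0 B_seq=0 B_ack=5195
After event 2: A_seq=5503 A_ack=0 B_seq=0 B_ack=5195
After event 3: A_seq=5503 A_ack=0 B_seq=0 B_ack=5503
After event 4: A_seq=5503 A_ack=0 B_seq=0 B_ack=5503
After event 5: A_seq=5503 A_ack=69 B_seq=69 B_ack=5503
After event 6: A_seq=5503 A_ack=69 B_seq=69 B_ack=5503

5503 69 69 5503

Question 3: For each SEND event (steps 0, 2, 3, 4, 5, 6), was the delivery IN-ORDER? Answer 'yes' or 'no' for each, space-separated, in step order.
Step 0: SEND seq=5000 -> in-order
Step 2: SEND seq=5359 -> out-of-order
Step 3: SEND seq=5195 -> in-order
Step 4: SEND seq=5195 -> out-of-order
Step 5: SEND seq=0 -> in-order
Step 6: SEND seq=5195 -> out-of-order

Answer: yes no yes no yes no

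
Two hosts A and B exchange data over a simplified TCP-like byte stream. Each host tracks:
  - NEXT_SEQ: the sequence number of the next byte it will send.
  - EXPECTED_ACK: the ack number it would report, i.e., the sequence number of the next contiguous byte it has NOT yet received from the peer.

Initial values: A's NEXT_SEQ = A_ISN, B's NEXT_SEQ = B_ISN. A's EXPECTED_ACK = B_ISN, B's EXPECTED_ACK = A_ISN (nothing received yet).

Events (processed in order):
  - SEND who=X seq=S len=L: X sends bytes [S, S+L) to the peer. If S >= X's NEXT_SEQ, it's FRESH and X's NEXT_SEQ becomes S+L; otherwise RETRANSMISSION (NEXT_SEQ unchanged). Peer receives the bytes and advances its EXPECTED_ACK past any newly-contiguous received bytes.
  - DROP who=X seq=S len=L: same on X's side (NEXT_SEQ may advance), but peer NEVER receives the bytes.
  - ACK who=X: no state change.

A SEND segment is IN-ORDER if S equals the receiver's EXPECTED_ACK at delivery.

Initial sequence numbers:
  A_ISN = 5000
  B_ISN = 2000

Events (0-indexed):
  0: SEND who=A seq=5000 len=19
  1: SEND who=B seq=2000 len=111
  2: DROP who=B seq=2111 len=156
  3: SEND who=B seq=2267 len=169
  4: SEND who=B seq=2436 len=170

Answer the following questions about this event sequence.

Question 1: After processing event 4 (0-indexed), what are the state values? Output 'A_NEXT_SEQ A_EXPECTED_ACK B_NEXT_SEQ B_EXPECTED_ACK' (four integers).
After event 0: A_seq=5019 A_ack=2000 B_seq=2000 B_ack=5019
After event 1: A_seq=5019 A_ack=2111 B_seq=2111 B_ack=5019
After event 2: A_seq=5019 A_ack=2111 B_seq=2267 B_ack=5019
After event 3: A_seq=5019 A_ack=2111 B_seq=2436 B_ack=5019
After event 4: A_seq=5019 A_ack=2111 B_seq=2606 B_ack=5019

5019 2111 2606 5019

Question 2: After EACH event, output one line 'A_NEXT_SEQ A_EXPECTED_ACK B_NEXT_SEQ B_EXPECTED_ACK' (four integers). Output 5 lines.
5019 2000 2000 5019
5019 2111 2111 5019
5019 2111 2267 5019
5019 2111 2436 5019
5019 2111 2606 5019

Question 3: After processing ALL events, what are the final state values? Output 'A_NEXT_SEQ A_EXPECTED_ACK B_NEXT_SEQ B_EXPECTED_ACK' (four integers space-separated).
After event 0: A_seq=5019 A_ack=2000 B_seq=2000 B_ack=5019
After event 1: A_seq=5019 A_ack=2111 B_seq=2111 B_ack=5019
After event 2: A_seq=5019 A_ack=2111 B_seq=2267 B_ack=5019
After event 3: A_seq=5019 A_ack=2111 B_seq=2436 B_ack=5019
After event 4: A_seq=5019 A_ack=2111 B_seq=2606 B_ack=5019

Answer: 5019 2111 2606 5019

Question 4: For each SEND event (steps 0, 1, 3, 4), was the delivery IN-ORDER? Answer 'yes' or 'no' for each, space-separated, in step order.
Answer: yes yes no no

Derivation:
Step 0: SEND seq=5000 -> in-order
Step 1: SEND seq=2000 -> in-order
Step 3: SEND seq=2267 -> out-of-order
Step 4: SEND seq=2436 -> out-of-order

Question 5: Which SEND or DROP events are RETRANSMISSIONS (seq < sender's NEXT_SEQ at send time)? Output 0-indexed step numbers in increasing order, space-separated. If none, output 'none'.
Step 0: SEND seq=5000 -> fresh
Step 1: SEND seq=2000 -> fresh
Step 2: DROP seq=2111 -> fresh
Step 3: SEND seq=2267 -> fresh
Step 4: SEND seq=2436 -> fresh

Answer: none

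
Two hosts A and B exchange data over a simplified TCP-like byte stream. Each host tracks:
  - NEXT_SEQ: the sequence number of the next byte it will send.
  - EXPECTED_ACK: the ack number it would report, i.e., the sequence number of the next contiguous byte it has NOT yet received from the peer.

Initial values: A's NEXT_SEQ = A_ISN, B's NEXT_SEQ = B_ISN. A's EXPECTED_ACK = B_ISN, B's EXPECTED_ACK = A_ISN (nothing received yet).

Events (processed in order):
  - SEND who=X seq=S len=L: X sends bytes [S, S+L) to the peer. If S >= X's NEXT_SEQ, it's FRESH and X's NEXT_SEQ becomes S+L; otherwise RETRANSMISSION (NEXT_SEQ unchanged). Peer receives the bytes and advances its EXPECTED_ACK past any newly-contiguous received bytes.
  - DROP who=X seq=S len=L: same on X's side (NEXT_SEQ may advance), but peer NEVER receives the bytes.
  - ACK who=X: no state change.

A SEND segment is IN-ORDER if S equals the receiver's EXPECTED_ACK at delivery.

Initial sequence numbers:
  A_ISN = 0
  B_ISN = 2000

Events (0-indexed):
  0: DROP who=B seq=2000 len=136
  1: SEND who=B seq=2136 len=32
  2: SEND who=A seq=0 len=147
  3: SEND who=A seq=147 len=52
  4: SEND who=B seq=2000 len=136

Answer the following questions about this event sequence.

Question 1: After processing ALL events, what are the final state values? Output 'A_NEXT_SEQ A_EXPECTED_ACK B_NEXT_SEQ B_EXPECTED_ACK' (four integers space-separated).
Answer: 199 2168 2168 199

Derivation:
After event 0: A_seq=0 A_ack=2000 B_seq=2136 B_ack=0
After event 1: A_seq=0 A_ack=2000 B_seq=2168 B_ack=0
After event 2: A_seq=147 A_ack=2000 B_seq=2168 B_ack=147
After event 3: A_seq=199 A_ack=2000 B_seq=2168 B_ack=199
After event 4: A_seq=199 A_ack=2168 B_seq=2168 B_ack=199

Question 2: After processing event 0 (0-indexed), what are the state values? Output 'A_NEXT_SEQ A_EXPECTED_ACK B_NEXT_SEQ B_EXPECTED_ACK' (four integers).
After event 0: A_seq=0 A_ack=2000 B_seq=2136 B_ack=0

0 2000 2136 0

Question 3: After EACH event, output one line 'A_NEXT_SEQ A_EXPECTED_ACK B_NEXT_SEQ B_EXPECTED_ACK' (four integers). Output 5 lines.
0 2000 2136 0
0 2000 2168 0
147 2000 2168 147
199 2000 2168 199
199 2168 2168 199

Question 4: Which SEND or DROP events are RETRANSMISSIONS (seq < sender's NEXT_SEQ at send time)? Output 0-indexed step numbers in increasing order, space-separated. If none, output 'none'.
Step 0: DROP seq=2000 -> fresh
Step 1: SEND seq=2136 -> fresh
Step 2: SEND seq=0 -> fresh
Step 3: SEND seq=147 -> fresh
Step 4: SEND seq=2000 -> retransmit

Answer: 4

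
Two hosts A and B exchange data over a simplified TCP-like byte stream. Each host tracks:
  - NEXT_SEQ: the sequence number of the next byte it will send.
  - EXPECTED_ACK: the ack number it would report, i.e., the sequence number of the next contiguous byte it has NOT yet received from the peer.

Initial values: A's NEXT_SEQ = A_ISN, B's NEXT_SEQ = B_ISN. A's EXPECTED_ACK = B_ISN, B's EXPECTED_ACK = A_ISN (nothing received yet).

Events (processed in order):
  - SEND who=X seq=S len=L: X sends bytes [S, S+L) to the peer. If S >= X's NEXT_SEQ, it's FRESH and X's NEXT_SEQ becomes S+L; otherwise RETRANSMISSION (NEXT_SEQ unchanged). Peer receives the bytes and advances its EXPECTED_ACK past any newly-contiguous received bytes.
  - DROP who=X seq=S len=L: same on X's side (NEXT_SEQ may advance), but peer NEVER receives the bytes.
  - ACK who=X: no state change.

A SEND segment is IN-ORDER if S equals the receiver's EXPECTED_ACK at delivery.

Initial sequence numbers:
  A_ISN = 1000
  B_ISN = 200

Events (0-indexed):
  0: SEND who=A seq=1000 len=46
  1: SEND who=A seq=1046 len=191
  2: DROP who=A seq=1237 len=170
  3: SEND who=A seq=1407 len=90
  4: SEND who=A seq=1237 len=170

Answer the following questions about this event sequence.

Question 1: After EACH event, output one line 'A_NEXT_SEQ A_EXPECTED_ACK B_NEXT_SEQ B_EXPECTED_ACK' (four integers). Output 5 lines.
1046 200 200 1046
1237 200 200 1237
1407 200 200 1237
1497 200 200 1237
1497 200 200 1497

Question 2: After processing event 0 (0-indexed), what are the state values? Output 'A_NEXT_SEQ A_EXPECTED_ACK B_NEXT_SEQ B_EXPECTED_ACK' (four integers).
After event 0: A_seq=1046 A_ack=200 B_seq=200 B_ack=1046

1046 200 200 1046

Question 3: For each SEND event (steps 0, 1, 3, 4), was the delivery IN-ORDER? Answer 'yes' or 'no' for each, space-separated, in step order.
Answer: yes yes no yes

Derivation:
Step 0: SEND seq=1000 -> in-order
Step 1: SEND seq=1046 -> in-order
Step 3: SEND seq=1407 -> out-of-order
Step 4: SEND seq=1237 -> in-order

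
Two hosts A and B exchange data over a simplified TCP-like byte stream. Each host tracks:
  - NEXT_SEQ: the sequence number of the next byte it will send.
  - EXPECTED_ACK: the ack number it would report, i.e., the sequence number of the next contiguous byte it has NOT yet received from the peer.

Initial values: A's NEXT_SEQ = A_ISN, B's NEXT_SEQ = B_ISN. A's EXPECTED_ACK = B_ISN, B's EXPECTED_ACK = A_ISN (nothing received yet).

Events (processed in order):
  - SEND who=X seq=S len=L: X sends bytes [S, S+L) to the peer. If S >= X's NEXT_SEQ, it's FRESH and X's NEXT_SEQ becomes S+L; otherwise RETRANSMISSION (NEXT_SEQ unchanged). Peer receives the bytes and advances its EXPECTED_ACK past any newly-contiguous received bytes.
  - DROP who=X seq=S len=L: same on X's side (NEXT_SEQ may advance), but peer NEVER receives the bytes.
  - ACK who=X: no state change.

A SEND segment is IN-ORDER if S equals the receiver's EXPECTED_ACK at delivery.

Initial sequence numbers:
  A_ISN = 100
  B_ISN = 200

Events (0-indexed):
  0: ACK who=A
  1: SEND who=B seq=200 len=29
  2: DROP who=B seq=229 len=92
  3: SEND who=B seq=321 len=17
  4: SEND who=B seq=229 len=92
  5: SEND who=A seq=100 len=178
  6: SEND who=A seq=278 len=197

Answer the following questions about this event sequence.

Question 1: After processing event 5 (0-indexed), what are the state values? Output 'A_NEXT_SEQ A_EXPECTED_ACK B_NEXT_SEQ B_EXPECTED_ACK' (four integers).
After event 0: A_seq=100 A_ack=200 B_seq=200 B_ack=100
After event 1: A_seq=100 A_ack=229 B_seq=229 B_ack=100
After event 2: A_seq=100 A_ack=229 B_seq=321 B_ack=100
After event 3: A_seq=100 A_ack=229 B_seq=338 B_ack=100
After event 4: A_seq=100 A_ack=338 B_seq=338 B_ack=100
After event 5: A_seq=278 A_ack=338 B_seq=338 B_ack=278

278 338 338 278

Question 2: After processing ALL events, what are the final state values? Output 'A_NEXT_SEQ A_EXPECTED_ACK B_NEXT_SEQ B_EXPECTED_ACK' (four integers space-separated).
After event 0: A_seq=100 A_ack=200 B_seq=200 B_ack=100
After event 1: A_seq=100 A_ack=229 B_seq=229 B_ack=100
After event 2: A_seq=100 A_ack=229 B_seq=321 B_ack=100
After event 3: A_seq=100 A_ack=229 B_seq=338 B_ack=100
After event 4: A_seq=100 A_ack=338 B_seq=338 B_ack=100
After event 5: A_seq=278 A_ack=338 B_seq=338 B_ack=278
After event 6: A_seq=475 A_ack=338 B_seq=338 B_ack=475

Answer: 475 338 338 475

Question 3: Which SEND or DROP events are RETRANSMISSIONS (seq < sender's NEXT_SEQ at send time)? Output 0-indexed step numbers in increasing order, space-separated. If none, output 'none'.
Answer: 4

Derivation:
Step 1: SEND seq=200 -> fresh
Step 2: DROP seq=229 -> fresh
Step 3: SEND seq=321 -> fresh
Step 4: SEND seq=229 -> retransmit
Step 5: SEND seq=100 -> fresh
Step 6: SEND seq=278 -> fresh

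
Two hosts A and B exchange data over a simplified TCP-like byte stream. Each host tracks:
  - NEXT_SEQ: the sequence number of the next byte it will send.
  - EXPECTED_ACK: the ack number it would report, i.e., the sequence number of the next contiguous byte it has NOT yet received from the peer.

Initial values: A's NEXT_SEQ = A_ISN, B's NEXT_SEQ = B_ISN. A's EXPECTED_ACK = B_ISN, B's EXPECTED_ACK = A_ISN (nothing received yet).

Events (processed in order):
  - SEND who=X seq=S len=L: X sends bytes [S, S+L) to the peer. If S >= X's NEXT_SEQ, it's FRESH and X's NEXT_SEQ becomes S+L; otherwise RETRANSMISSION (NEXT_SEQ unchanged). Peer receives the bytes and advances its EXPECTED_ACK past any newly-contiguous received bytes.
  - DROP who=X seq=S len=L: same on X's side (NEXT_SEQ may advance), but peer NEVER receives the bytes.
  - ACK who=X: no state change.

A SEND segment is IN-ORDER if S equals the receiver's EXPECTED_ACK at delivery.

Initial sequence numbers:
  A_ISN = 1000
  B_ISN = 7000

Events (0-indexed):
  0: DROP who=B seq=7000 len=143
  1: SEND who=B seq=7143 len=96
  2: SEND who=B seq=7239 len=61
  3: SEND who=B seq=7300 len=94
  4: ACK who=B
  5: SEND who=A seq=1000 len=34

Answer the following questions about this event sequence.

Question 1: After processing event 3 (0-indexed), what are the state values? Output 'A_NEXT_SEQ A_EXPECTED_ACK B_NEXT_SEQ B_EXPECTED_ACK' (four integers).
After event 0: A_seq=1000 A_ack=7000 B_seq=7143 B_ack=1000
After event 1: A_seq=1000 A_ack=7000 B_seq=7239 B_ack=1000
After event 2: A_seq=1000 A_ack=7000 B_seq=7300 B_ack=1000
After event 3: A_seq=1000 A_ack=7000 B_seq=7394 B_ack=1000

1000 7000 7394 1000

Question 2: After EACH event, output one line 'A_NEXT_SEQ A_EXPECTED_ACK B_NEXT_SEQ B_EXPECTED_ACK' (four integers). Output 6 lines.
1000 7000 7143 1000
1000 7000 7239 1000
1000 7000 7300 1000
1000 7000 7394 1000
1000 7000 7394 1000
1034 7000 7394 1034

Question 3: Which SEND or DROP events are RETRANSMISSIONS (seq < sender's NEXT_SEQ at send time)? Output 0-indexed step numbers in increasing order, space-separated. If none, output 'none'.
Answer: none

Derivation:
Step 0: DROP seq=7000 -> fresh
Step 1: SEND seq=7143 -> fresh
Step 2: SEND seq=7239 -> fresh
Step 3: SEND seq=7300 -> fresh
Step 5: SEND seq=1000 -> fresh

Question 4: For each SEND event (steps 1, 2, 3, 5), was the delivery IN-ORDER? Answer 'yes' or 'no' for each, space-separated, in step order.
Step 1: SEND seq=7143 -> out-of-order
Step 2: SEND seq=7239 -> out-of-order
Step 3: SEND seq=7300 -> out-of-order
Step 5: SEND seq=1000 -> in-order

Answer: no no no yes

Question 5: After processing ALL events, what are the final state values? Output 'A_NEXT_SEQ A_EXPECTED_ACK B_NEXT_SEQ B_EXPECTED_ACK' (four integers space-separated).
After event 0: A_seq=1000 A_ack=7000 B_seq=7143 B_ack=1000
After event 1: A_seq=1000 A_ack=7000 B_seq=7239 B_ack=1000
After event 2: A_seq=1000 A_ack=7000 B_seq=7300 B_ack=1000
After event 3: A_seq=1000 A_ack=7000 B_seq=7394 B_ack=1000
After event 4: A_seq=1000 A_ack=7000 B_seq=7394 B_ack=1000
After event 5: A_seq=1034 A_ack=7000 B_seq=7394 B_ack=1034

Answer: 1034 7000 7394 1034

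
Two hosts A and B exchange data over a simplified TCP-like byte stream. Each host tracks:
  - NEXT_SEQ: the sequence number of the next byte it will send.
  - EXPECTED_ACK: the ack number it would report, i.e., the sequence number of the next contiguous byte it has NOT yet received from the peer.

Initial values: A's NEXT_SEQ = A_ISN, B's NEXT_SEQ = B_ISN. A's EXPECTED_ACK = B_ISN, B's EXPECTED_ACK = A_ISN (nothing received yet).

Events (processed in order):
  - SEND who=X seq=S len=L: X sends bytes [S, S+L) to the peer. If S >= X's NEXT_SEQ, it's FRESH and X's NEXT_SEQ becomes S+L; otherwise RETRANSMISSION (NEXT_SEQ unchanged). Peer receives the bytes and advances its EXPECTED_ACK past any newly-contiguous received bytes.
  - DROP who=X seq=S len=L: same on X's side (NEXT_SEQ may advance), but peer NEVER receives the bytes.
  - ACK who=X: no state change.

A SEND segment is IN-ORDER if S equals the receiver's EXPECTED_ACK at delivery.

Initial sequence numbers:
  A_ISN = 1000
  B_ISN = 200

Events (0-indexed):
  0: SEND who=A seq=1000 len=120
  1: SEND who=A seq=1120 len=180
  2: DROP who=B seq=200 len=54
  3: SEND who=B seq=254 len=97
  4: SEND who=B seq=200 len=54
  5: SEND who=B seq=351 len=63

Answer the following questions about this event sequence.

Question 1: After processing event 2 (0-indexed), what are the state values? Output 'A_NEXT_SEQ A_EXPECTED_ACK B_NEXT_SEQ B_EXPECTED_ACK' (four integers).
After event 0: A_seq=1120 A_ack=200 B_seq=200 B_ack=1120
After event 1: A_seq=1300 A_ack=200 B_seq=200 B_ack=1300
After event 2: A_seq=1300 A_ack=200 B_seq=254 B_ack=1300

1300 200 254 1300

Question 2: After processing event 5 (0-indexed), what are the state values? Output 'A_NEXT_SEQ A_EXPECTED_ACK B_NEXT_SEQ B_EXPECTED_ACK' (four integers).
After event 0: A_seq=1120 A_ack=200 B_seq=200 B_ack=1120
After event 1: A_seq=1300 A_ack=200 B_seq=200 B_ack=1300
After event 2: A_seq=1300 A_ack=200 B_seq=254 B_ack=1300
After event 3: A_seq=1300 A_ack=200 B_seq=351 B_ack=1300
After event 4: A_seq=1300 A_ack=351 B_seq=351 B_ack=1300
After event 5: A_seq=1300 A_ack=414 B_seq=414 B_ack=1300

1300 414 414 1300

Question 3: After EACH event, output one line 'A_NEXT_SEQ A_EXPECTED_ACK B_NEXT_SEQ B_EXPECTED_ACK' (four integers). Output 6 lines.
1120 200 200 1120
1300 200 200 1300
1300 200 254 1300
1300 200 351 1300
1300 351 351 1300
1300 414 414 1300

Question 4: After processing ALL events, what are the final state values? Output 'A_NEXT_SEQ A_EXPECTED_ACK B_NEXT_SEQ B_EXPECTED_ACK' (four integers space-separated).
After event 0: A_seq=1120 A_ack=200 B_seq=200 B_ack=1120
After event 1: A_seq=1300 A_ack=200 B_seq=200 B_ack=1300
After event 2: A_seq=1300 A_ack=200 B_seq=254 B_ack=1300
After event 3: A_seq=1300 A_ack=200 B_seq=351 B_ack=1300
After event 4: A_seq=1300 A_ack=351 B_seq=351 B_ack=1300
After event 5: A_seq=1300 A_ack=414 B_seq=414 B_ack=1300

Answer: 1300 414 414 1300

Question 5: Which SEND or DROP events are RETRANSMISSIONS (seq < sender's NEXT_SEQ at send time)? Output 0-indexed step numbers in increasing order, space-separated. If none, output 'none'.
Step 0: SEND seq=1000 -> fresh
Step 1: SEND seq=1120 -> fresh
Step 2: DROP seq=200 -> fresh
Step 3: SEND seq=254 -> fresh
Step 4: SEND seq=200 -> retransmit
Step 5: SEND seq=351 -> fresh

Answer: 4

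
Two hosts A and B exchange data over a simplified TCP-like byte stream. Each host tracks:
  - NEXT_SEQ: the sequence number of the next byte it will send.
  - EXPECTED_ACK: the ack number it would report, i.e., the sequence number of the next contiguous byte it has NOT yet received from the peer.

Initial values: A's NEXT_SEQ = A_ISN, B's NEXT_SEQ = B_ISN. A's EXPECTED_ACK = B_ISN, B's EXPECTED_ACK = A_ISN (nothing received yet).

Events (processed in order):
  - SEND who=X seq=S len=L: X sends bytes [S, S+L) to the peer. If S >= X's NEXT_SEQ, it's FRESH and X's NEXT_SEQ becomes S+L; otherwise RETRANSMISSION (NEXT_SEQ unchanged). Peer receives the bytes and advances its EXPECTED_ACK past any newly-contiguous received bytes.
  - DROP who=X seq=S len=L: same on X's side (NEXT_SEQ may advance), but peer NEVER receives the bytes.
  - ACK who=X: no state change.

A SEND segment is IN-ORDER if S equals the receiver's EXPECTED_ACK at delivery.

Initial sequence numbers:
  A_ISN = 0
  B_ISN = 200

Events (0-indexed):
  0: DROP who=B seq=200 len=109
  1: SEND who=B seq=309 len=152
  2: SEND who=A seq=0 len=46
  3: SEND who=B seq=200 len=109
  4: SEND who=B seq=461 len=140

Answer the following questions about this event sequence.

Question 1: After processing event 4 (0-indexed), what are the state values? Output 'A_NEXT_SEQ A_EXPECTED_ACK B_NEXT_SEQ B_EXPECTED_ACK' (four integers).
After event 0: A_seq=0 A_ack=200 B_seq=309 B_ack=0
After event 1: A_seq=0 A_ack=200 B_seq=461 B_ack=0
After event 2: A_seq=46 A_ack=200 B_seq=461 B_ack=46
After event 3: A_seq=46 A_ack=461 B_seq=461 B_ack=46
After event 4: A_seq=46 A_ack=601 B_seq=601 B_ack=46

46 601 601 46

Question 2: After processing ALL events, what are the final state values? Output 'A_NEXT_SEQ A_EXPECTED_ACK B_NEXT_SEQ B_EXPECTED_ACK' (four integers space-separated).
Answer: 46 601 601 46

Derivation:
After event 0: A_seq=0 A_ack=200 B_seq=309 B_ack=0
After event 1: A_seq=0 A_ack=200 B_seq=461 B_ack=0
After event 2: A_seq=46 A_ack=200 B_seq=461 B_ack=46
After event 3: A_seq=46 A_ack=461 B_seq=461 B_ack=46
After event 4: A_seq=46 A_ack=601 B_seq=601 B_ack=46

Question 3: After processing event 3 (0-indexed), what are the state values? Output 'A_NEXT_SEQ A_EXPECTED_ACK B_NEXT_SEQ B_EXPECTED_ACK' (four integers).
After event 0: A_seq=0 A_ack=200 B_seq=309 B_ack=0
After event 1: A_seq=0 A_ack=200 B_seq=461 B_ack=0
After event 2: A_seq=46 A_ack=200 B_seq=461 B_ack=46
After event 3: A_seq=46 A_ack=461 B_seq=461 B_ack=46

46 461 461 46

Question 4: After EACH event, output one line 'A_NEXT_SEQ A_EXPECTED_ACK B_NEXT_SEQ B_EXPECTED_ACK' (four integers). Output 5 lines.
0 200 309 0
0 200 461 0
46 200 461 46
46 461 461 46
46 601 601 46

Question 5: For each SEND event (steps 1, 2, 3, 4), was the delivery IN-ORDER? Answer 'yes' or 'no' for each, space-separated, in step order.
Answer: no yes yes yes

Derivation:
Step 1: SEND seq=309 -> out-of-order
Step 2: SEND seq=0 -> in-order
Step 3: SEND seq=200 -> in-order
Step 4: SEND seq=461 -> in-order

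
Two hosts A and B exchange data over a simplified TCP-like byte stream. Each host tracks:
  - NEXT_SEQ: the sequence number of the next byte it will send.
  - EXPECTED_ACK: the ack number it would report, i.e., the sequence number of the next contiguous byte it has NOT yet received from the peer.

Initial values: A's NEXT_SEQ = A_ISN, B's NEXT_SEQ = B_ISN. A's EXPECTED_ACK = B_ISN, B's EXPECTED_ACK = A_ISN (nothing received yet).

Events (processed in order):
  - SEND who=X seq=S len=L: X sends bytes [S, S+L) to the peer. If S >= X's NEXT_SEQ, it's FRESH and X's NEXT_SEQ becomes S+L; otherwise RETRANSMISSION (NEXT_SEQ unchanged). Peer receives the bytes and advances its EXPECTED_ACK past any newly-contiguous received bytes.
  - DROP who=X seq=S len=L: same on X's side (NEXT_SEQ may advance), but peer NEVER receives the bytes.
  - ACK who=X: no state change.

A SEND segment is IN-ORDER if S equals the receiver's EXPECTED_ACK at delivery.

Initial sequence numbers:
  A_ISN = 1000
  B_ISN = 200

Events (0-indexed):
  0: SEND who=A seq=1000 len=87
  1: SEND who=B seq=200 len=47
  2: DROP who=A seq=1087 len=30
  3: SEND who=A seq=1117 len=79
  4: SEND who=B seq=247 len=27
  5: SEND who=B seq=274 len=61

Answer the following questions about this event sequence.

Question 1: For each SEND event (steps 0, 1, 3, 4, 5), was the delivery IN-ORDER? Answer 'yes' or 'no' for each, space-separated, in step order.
Answer: yes yes no yes yes

Derivation:
Step 0: SEND seq=1000 -> in-order
Step 1: SEND seq=200 -> in-order
Step 3: SEND seq=1117 -> out-of-order
Step 4: SEND seq=247 -> in-order
Step 5: SEND seq=274 -> in-order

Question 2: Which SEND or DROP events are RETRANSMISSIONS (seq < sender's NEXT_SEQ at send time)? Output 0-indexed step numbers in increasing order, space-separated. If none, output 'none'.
Step 0: SEND seq=1000 -> fresh
Step 1: SEND seq=200 -> fresh
Step 2: DROP seq=1087 -> fresh
Step 3: SEND seq=1117 -> fresh
Step 4: SEND seq=247 -> fresh
Step 5: SEND seq=274 -> fresh

Answer: none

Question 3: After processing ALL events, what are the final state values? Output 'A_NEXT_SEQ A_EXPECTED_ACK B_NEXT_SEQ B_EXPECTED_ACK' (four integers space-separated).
After event 0: A_seq=1087 A_ack=200 B_seq=200 B_ack=1087
After event 1: A_seq=1087 A_ack=247 B_seq=247 B_ack=1087
After event 2: A_seq=1117 A_ack=247 B_seq=247 B_ack=1087
After event 3: A_seq=1196 A_ack=247 B_seq=247 B_ack=1087
After event 4: A_seq=1196 A_ack=274 B_seq=274 B_ack=1087
After event 5: A_seq=1196 A_ack=335 B_seq=335 B_ack=1087

Answer: 1196 335 335 1087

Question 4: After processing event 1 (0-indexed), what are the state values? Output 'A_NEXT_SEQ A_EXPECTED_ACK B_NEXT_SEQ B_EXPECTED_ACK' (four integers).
After event 0: A_seq=1087 A_ack=200 B_seq=200 B_ack=1087
After event 1: A_seq=1087 A_ack=247 B_seq=247 B_ack=1087

1087 247 247 1087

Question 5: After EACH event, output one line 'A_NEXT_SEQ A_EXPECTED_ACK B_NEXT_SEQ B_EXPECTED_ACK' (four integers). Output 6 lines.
1087 200 200 1087
1087 247 247 1087
1117 247 247 1087
1196 247 247 1087
1196 274 274 1087
1196 335 335 1087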